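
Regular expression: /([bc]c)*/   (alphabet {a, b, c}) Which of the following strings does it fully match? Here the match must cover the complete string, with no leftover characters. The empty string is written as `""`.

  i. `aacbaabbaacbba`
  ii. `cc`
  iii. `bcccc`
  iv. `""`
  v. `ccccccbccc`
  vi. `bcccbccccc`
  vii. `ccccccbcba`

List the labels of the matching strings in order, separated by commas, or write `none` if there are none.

i → no match
ii. `cc` → match
iii. `bcccc` → no match
iv. `""` → match
v. `ccccccbccc` → match
vi. `bcccbccccc` → match
vii. `ccccccbcba` → no match

ii, iv, v, vi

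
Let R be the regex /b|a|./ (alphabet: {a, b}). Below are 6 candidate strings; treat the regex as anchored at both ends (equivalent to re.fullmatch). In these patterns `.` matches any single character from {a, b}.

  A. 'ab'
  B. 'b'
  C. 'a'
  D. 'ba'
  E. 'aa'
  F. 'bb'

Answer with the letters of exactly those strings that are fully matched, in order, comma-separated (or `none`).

B, C

A. 'ab' → no match
B. 'b' → match
C. 'a' → match
D. 'ba' → no match
E. 'aa' → no match
F. 'bb' → no match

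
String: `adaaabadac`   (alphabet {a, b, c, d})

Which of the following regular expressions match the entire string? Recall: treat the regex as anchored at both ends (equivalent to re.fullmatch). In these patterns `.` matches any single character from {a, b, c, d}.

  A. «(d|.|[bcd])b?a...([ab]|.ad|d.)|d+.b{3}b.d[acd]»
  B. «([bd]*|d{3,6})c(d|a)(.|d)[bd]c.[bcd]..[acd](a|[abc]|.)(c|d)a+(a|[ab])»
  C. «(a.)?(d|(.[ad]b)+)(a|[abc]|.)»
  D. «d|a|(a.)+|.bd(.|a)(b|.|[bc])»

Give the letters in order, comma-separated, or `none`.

A → no match
B → no match
C → no match
D → match

D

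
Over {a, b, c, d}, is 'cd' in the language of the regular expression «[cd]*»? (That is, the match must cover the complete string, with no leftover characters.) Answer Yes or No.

Yes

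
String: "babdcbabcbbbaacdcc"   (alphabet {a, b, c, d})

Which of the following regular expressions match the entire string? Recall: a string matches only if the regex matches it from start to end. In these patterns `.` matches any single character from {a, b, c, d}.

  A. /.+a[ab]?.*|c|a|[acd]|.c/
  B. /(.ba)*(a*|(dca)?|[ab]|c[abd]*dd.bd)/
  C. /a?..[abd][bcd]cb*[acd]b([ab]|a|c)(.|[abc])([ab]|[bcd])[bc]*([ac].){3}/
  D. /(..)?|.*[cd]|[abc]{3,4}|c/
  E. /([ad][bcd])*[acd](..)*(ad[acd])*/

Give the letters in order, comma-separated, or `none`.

A → match
B → no match
C → match
D → match
E → no match

A, C, D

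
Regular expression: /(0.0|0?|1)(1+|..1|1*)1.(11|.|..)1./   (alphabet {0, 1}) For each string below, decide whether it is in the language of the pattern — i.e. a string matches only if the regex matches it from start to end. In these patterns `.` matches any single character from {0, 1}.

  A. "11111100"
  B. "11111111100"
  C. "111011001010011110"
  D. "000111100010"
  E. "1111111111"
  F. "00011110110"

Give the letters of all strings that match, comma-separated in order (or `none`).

D, E, F

A. "11111100" → no match
B. "11111111100" → no match
C → no match
D. "000111100010" → match
E. "1111111111" → match
F. "00011110110" → match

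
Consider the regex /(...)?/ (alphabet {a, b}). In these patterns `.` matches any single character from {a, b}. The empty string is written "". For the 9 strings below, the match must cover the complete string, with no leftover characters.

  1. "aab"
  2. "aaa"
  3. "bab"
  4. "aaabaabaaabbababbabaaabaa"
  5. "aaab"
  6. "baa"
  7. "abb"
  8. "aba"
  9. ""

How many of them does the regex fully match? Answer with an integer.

7

1 → match
2 → match
3 → match
4 → no match
5 → no match
6 → match
7 → match
8 → match
9 → match
Total matched: 7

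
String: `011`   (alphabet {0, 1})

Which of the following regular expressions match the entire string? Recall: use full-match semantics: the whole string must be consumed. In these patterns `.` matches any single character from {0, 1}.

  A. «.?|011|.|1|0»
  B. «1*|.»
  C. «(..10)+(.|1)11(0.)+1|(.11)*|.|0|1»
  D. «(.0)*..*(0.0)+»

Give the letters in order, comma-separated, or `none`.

A, C

A → match
B → no match
C → match
D → no match — must end with `0`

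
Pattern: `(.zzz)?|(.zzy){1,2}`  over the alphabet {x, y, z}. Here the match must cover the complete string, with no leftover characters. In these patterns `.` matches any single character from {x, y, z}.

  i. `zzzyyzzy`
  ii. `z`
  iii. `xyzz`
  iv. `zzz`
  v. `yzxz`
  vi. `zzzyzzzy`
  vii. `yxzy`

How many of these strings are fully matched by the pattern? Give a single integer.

2

i → match
ii → no match
iii → no match
iv → no match
v → no match
vi → match
vii → no match
Total matched: 2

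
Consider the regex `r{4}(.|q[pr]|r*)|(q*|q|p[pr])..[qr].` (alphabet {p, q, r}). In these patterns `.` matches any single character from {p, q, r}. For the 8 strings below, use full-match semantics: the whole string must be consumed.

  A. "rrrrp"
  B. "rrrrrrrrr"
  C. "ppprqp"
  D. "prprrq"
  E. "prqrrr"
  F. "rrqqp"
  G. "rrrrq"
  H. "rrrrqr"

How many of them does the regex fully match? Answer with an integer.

7

A → match
B → match
C → match
D → match
E → match
F → no match
G → match
H → match
Total matched: 7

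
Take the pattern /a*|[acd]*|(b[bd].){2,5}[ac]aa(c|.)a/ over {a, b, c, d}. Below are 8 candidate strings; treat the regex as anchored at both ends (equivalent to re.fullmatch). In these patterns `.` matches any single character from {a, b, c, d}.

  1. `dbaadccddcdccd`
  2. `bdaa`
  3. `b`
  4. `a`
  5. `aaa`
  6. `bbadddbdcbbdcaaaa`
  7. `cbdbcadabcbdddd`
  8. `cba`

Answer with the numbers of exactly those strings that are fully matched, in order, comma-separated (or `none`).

4, 5

1 → no match
2. `bdaa` → no match
3. `b` → no match
4. `a` → match
5. `aaa` → match
6 → no match
7 → no match
8. `cba` → no match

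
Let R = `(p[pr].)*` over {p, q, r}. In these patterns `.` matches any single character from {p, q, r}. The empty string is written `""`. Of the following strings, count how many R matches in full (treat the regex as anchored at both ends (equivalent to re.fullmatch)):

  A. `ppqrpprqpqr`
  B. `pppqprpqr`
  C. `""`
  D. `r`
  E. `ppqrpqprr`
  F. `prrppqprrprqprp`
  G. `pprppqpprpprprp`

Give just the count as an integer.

3

A → no match
B → no match
C → match
D → no match
E → no match
F → match
G → match
Total matched: 3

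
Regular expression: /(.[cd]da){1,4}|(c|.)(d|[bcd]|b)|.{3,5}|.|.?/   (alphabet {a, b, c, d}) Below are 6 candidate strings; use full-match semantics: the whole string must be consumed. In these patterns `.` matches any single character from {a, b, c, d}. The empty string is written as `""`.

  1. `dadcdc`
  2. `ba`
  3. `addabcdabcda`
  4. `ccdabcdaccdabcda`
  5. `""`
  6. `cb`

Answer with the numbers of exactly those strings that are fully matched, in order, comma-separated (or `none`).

3, 4, 5, 6

1 → no match
2 → no match
3 → match
4 → match
5 → match
6 → match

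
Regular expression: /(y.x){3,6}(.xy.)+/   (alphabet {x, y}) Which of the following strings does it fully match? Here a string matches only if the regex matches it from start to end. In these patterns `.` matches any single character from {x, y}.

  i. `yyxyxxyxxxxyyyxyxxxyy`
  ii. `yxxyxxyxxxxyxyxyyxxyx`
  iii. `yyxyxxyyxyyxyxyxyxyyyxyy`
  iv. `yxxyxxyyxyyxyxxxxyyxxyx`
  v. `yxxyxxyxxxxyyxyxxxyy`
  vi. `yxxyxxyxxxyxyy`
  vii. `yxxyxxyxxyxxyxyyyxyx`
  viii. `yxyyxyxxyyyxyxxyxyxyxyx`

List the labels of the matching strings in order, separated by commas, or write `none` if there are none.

i → match
ii → match
iii → match
iv → match
v → no match
vi → no match
vii → match
viii → no match

i, ii, iii, iv, vii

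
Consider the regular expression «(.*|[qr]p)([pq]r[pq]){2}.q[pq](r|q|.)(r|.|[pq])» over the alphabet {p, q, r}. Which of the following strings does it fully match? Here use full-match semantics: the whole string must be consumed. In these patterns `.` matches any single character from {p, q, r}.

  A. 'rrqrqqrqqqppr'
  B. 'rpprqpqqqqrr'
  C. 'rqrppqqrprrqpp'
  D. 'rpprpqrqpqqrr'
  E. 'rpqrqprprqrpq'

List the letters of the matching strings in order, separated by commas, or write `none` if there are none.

A, D

A → match
B → no match
C → no match
D → match
E → no match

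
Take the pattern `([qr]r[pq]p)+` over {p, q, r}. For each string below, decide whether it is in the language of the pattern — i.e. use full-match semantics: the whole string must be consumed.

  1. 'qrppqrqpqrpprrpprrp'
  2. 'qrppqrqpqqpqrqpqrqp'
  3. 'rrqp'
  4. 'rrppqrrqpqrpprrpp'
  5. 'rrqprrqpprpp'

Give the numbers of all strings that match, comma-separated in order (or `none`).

3

1 → no match
2 → no match
3. 'rrqp' → match
4 → no match
5. 'rrqprrqpprpp' → no match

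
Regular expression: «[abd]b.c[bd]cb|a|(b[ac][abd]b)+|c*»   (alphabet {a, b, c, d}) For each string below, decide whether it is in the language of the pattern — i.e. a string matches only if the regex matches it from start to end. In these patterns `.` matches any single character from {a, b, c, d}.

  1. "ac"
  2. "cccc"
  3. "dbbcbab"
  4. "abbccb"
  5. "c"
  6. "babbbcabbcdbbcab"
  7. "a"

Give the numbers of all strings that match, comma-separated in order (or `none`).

1. "ac" → no match
2. "cccc" → match
3. "dbbcbab" → no match
4. "abbccb" → no match
5. "c" → match
6 → match
7. "a" → match

2, 5, 6, 7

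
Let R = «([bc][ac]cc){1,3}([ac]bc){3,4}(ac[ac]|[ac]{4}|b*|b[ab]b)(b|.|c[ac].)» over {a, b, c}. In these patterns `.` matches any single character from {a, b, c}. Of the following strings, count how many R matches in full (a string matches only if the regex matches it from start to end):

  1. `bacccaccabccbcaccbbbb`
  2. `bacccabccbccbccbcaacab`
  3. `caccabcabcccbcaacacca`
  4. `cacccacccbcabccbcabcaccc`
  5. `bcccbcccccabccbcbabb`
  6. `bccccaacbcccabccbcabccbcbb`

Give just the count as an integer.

1 → no match
2 → no match
3 → no match
4 → match
5 → no match
6 → no match
Total matched: 1

1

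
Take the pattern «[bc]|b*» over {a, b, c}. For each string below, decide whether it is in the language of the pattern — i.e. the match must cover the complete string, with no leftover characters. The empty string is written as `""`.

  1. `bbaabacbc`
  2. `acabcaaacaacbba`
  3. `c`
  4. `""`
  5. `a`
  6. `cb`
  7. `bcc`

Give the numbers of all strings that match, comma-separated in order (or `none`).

3, 4

1. `bbaabacbc` → no match
2 → no match
3. `c` → match
4. `""` → match
5. `a` → no match
6. `cb` → no match
7. `bcc` → no match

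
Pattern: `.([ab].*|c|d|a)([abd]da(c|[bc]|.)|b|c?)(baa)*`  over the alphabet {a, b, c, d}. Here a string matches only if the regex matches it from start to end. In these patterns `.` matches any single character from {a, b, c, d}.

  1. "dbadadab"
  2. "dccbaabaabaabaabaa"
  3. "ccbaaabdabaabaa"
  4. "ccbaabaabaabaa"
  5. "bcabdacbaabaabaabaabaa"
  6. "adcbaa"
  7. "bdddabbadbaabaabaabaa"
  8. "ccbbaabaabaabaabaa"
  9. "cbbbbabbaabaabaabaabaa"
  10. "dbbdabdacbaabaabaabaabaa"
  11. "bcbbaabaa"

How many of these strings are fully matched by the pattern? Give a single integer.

8

1 → match
2 → match
3 → no match
4 → match
5 → no match
6 → match
7 → no match
8 → match
9 → match
10 → match
11 → match
Total matched: 8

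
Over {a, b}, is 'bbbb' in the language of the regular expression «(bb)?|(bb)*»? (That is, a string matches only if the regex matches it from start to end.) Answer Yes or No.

Yes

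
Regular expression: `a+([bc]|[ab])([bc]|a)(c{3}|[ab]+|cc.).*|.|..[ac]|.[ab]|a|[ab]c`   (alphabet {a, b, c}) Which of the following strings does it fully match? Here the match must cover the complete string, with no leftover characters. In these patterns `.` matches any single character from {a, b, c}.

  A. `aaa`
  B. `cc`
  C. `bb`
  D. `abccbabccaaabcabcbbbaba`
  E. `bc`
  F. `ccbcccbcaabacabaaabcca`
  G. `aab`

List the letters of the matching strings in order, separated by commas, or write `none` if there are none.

A. `aaa` → match
B. `cc` → no match
C. `bb` → match
D → no match
E. `bc` → match
F → no match
G. `aab` → no match

A, C, E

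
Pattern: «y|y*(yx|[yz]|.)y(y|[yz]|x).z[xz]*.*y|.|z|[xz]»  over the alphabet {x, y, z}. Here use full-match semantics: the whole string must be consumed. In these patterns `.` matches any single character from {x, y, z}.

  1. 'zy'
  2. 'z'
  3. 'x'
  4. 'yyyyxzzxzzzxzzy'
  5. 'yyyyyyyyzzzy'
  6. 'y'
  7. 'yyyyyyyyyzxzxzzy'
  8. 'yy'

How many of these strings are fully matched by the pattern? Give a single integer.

6

1 → no match
2 → match
3 → match
4 → match
5 → match
6 → match
7 → match
8 → no match
Total matched: 6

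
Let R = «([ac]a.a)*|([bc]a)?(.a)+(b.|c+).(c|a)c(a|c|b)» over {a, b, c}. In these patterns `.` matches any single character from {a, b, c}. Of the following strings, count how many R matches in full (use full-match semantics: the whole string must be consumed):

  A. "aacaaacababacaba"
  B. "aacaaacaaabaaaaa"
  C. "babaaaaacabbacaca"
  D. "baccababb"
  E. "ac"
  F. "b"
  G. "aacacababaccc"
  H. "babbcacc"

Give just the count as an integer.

A → no match
B → match
C → no match
D → no match
E → no match
F → no match
G → no match
H → match
Total matched: 2

2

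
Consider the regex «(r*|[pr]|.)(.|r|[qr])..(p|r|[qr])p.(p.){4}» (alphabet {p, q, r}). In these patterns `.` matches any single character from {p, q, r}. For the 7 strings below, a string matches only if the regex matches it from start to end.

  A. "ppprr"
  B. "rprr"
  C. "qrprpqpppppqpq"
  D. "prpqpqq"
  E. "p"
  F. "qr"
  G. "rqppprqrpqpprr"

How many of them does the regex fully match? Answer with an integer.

1

A → no match
B → no match
C → match
D → no match
E → no match
F → no match
G → no match
Total matched: 1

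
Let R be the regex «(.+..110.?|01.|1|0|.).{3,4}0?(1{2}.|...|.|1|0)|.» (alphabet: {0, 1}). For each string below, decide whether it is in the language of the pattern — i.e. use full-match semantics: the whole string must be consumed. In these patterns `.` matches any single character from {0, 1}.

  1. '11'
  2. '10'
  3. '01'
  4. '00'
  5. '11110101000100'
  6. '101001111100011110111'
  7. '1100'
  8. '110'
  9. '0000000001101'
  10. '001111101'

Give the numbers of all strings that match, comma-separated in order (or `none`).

none

1 → no match
2 → no match
3 → no match
4 → no match
5 → no match
6 → no match
7 → no match
8 → no match
9 → no match
10 → no match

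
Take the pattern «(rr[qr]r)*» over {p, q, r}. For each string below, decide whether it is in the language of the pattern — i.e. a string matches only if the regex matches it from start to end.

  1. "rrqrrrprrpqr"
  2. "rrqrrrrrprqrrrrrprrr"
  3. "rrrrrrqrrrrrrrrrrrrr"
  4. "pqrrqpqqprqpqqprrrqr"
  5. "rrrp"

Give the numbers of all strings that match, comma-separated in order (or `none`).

3

1 → no match
2 → no match
3 → match
4 → no match
5 → no match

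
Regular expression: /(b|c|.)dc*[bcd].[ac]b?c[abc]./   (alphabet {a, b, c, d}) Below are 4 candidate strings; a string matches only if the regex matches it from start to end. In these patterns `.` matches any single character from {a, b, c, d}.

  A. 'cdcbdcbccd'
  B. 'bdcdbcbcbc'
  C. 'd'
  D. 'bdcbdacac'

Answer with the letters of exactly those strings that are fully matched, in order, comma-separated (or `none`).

A, B, D

A. 'cdcbdcbccd' → match
B. 'bdcdbcbcbc' → match
C. 'd' → no match
D. 'bdcbdacac' → match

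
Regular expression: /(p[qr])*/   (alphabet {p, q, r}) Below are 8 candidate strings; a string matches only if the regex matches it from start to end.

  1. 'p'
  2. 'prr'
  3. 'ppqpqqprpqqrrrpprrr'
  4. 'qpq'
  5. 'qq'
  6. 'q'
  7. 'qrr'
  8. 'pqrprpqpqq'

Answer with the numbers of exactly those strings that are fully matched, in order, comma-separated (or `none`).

none

1 → no match
2 → no match
3 → no match
4 → no match
5 → no match
6 → no match
7 → no match
8 → no match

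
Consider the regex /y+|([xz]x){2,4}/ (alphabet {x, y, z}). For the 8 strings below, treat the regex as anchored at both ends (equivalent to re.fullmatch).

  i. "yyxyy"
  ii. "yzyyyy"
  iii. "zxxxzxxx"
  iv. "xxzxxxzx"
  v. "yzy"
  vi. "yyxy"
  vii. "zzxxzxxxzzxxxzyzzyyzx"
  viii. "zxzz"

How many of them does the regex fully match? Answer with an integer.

2

i → no match
ii → no match
iii → match
iv → match
v → no match
vi → no match
vii → no match
viii → no match
Total matched: 2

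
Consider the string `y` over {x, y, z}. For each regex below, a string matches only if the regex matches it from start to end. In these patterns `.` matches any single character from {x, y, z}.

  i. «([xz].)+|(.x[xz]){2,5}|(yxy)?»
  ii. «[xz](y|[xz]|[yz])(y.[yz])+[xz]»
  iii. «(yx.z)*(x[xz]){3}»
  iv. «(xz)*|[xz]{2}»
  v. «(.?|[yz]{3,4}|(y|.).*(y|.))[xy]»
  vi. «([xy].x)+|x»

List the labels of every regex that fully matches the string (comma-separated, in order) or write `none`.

i → no match
ii → no match
iii → no match
iv → no match
v → match
vi → no match — must end with `x`

v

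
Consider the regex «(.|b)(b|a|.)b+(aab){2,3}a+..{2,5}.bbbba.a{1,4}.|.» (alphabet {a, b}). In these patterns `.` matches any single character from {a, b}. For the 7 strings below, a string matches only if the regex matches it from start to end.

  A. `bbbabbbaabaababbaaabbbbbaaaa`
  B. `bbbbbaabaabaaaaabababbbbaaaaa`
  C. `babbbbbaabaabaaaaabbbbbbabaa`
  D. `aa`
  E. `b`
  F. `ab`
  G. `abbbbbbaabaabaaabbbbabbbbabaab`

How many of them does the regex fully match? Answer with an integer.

4

A → no match
B → match
C → match
D. `aa` → no match
E. `b` → match
F. `ab` → no match
G → match
Total matched: 4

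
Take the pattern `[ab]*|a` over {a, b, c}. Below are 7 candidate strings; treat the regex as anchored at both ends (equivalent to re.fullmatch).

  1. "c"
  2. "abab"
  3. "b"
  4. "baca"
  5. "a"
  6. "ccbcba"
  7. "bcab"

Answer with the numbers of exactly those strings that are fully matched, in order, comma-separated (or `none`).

2, 3, 5

1 → no match
2 → match
3 → match
4 → no match
5 → match
6 → no match
7 → no match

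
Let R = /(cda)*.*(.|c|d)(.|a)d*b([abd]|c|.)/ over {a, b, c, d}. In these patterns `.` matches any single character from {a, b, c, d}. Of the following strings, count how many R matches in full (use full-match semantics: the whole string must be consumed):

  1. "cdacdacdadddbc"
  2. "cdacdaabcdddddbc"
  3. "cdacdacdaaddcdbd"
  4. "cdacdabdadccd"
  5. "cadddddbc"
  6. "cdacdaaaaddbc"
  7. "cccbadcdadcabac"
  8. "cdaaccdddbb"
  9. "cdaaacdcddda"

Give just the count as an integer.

1 → match
2 → match
3 → match
4 → no match
5. "cadddddbc" → match
6 → match
7 → no match
8. "cdaaccdddbb" → match
9. "cdaaacdcddda" → no match
Total matched: 6

6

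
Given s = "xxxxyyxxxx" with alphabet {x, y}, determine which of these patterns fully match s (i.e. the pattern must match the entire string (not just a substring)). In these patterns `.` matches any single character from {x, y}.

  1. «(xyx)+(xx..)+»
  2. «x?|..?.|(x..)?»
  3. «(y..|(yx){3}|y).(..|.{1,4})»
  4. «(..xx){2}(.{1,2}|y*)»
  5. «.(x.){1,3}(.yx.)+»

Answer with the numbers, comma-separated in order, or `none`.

1 → no match — must start with "xyx"
2 → no match
3 → no match
4 → match
5 → no match

4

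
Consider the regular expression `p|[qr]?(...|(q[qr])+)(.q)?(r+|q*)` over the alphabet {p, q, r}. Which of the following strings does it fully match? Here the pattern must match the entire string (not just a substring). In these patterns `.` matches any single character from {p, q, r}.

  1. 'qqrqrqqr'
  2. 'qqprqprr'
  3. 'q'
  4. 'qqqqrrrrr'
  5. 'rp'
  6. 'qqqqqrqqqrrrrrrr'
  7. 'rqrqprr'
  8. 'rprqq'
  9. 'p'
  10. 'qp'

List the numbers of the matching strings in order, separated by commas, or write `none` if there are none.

1, 4, 6, 8, 9

1. 'qqrqrqqr' → match
2. 'qqprqprr' → no match
3. 'q' → no match
4. 'qqqqrrrrr' → match
5. 'rp' → no match
6 → match
7. 'rqrqprr' → no match
8. 'rprqq' → match
9. 'p' → match
10. 'qp' → no match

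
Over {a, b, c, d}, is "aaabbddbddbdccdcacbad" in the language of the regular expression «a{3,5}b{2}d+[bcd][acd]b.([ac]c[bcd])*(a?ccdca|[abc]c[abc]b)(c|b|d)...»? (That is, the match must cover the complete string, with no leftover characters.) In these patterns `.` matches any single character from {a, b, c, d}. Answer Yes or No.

No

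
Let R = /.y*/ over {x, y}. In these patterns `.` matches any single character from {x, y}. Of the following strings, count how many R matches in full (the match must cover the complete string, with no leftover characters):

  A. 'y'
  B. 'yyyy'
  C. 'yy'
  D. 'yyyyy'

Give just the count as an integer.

A → match
B → match
C → match
D → match
Total matched: 4

4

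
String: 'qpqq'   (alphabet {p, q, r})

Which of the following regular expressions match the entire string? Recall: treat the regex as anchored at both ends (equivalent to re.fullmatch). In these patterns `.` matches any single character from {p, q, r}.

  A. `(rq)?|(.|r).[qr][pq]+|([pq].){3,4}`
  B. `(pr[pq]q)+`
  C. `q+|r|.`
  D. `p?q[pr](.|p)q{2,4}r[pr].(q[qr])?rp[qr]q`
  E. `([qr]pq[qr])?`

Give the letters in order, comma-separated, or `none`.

A, E

A → match
B → no match — must start with 'pr'
C → no match
D → no match
E → match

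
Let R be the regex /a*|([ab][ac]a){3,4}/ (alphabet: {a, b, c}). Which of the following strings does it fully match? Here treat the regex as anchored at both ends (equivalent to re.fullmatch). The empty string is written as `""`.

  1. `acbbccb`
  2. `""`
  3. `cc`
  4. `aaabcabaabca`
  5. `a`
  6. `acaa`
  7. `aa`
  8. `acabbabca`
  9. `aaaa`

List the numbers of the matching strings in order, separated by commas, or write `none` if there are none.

2, 4, 5, 7, 9

1. `acbbccb` → no match
2. `""` → match
3. `cc` → no match
4. `aaabcabaabca` → match
5. `a` → match
6. `acaa` → no match
7. `aa` → match
8. `acabbabca` → no match
9. `aaaa` → match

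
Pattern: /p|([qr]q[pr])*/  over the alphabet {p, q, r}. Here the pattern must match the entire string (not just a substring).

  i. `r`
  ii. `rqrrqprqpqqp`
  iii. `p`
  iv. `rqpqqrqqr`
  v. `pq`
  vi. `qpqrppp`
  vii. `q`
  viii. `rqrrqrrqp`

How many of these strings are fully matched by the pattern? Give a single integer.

4

i → no match
ii → match
iii → match
iv → match
v → no match
vi → no match
vii → no match
viii → match
Total matched: 4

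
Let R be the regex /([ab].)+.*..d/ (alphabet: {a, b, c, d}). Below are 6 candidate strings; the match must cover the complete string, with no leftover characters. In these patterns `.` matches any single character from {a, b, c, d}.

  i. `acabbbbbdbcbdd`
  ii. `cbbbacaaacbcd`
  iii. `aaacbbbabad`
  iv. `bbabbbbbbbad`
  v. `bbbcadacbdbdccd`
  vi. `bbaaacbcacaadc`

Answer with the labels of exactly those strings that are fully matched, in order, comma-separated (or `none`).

i → match
ii → no match
iii. `aaacbbbabad` → match
iv. `bbabbbbbbbad` → match
v → match
vi → no match — must end with `d`

i, iii, iv, v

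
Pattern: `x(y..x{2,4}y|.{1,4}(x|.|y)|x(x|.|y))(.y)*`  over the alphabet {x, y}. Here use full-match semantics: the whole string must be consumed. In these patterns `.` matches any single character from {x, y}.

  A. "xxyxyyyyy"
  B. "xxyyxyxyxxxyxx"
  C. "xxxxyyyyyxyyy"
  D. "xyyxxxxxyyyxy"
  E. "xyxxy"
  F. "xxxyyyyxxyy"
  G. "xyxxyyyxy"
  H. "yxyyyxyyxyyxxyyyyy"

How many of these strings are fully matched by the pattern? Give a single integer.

A. "xxyxyyyyy" → match
B → no match
C → match
D → match
E. "xyxxy" → match
F. "xxxyyyyxxyy" → no match
G. "xyxxyyyxy" → match
H → no match — must start with "x"
Total matched: 5

5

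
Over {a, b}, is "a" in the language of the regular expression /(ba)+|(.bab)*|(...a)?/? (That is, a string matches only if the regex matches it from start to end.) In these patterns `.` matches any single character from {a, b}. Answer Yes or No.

No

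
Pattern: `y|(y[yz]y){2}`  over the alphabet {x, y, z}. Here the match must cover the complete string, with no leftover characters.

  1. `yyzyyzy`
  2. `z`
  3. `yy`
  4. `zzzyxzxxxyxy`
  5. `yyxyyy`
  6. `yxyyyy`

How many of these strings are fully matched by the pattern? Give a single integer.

1. `yyzyyzy` → no match
2. `z` → no match — must start with `y`
3. `yy` → no match
4. `zzzyxzxxxyxy` → no match — must start with `y`
5. `yyxyyy` → no match
6. `yxyyyy` → no match
Total matched: 0

0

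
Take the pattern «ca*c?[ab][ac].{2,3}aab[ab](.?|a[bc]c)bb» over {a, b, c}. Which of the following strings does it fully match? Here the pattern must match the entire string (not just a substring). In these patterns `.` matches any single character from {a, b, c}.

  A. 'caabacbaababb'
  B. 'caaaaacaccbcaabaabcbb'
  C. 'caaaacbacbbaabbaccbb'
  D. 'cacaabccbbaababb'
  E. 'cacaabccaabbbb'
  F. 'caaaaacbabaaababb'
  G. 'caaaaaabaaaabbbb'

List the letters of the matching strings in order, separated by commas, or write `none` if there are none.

A → match
B → match
C → match
D → no match
E → match
F → match
G → match

A, B, C, E, F, G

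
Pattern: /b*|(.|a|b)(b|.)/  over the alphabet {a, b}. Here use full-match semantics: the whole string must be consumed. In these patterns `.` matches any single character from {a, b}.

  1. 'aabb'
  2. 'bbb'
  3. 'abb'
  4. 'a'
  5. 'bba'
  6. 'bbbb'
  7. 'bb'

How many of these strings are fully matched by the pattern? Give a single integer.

3

1. 'aabb' → no match
2. 'bbb' → match
3. 'abb' → no match
4. 'a' → no match
5. 'bba' → no match
6. 'bbbb' → match
7. 'bb' → match
Total matched: 3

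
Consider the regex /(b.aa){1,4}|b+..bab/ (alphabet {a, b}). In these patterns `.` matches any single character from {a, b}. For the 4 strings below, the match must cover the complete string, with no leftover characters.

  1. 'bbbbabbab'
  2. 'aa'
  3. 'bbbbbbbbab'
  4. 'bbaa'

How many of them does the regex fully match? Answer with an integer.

3

1 → match
2 → no match — must start with 'b'
3 → match
4 → match
Total matched: 3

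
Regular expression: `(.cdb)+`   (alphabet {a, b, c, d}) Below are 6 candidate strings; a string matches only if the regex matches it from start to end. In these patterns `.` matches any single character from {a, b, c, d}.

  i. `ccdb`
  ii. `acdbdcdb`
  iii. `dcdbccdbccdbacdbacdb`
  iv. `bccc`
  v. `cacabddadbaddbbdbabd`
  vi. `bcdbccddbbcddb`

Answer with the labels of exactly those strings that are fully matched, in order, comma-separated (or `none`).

i → match
ii → match
iii → match
iv → no match — must end with `cdb`
v → no match — must end with `cdb`
vi → no match — must end with `cdb`

i, ii, iii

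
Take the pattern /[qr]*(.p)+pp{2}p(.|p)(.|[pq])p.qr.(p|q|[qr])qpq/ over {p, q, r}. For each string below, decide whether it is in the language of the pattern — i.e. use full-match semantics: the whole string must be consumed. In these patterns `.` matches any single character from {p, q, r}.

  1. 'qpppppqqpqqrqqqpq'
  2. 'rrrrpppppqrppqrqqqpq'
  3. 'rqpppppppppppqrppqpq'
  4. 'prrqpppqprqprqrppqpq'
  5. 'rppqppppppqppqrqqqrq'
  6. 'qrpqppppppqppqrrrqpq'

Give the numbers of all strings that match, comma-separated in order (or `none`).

1 → match
2 → match
3 → match
4 → no match
5 → no match — must end with 'qpq'
6 → match

1, 2, 3, 6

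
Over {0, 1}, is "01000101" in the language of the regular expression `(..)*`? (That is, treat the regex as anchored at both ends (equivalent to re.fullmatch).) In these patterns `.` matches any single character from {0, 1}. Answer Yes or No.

Yes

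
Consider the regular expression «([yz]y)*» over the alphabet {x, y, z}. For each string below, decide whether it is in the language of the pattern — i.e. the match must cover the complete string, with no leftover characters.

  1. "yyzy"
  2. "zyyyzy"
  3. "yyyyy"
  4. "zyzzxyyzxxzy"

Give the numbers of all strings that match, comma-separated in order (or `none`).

1, 2

1 → match
2 → match
3 → no match
4 → no match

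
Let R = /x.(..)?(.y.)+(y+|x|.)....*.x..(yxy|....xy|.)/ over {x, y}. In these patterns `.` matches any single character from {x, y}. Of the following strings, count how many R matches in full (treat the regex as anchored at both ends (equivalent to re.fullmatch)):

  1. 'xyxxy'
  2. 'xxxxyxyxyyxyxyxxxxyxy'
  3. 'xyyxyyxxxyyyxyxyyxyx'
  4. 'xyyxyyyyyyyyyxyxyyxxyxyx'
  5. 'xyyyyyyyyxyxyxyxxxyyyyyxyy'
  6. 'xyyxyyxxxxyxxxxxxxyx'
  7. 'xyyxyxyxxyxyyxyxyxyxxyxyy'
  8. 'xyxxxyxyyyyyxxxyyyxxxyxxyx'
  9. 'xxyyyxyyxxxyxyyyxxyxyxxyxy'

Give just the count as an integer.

3

1 → no match
2 → no match
3 → no match
4 → no match
5 → no match
6 → match
7 → no match
8 → match
9 → match
Total matched: 3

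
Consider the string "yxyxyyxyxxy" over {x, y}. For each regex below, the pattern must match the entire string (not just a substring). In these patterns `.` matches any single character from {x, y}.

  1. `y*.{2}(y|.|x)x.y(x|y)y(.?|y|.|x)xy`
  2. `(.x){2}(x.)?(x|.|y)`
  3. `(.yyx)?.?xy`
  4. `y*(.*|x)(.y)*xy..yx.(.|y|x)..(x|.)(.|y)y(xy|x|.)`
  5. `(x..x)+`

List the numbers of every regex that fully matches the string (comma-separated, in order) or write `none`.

1 → match
2 → no match
3 → no match
4 → no match
5 → no match — must start with "x"

1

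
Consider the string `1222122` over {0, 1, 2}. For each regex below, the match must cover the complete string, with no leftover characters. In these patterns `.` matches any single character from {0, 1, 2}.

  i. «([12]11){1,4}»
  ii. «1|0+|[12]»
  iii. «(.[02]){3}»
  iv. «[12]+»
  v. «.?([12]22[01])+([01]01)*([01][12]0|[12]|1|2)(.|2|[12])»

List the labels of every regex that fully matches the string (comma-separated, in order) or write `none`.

iv, v

i → no match — must end with `11`
ii → no match
iii → no match
iv → match
v → match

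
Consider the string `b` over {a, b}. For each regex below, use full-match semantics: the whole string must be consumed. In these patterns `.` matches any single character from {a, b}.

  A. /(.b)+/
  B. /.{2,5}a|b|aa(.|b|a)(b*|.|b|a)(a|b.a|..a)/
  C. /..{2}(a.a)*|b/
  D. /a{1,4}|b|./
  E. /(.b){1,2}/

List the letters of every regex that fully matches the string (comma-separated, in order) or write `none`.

B, C, D

A → no match
B → match
C → match
D → match
E → no match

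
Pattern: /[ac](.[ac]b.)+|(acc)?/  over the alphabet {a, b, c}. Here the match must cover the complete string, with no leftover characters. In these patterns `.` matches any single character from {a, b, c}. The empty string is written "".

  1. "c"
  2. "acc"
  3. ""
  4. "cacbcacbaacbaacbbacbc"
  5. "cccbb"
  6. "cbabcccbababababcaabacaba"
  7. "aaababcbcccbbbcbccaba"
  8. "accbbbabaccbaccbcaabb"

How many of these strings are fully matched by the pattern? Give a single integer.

7

1 → no match
2 → match
3 → match
4 → match
5 → match
6 → match
7 → match
8 → match
Total matched: 7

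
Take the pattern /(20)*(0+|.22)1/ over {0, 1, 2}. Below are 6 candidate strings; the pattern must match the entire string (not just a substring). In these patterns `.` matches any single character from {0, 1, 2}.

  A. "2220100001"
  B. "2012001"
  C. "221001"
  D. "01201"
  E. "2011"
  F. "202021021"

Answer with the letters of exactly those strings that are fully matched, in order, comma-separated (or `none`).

none

A → no match
B → no match
C → no match
D → no match
E → no match
F → no match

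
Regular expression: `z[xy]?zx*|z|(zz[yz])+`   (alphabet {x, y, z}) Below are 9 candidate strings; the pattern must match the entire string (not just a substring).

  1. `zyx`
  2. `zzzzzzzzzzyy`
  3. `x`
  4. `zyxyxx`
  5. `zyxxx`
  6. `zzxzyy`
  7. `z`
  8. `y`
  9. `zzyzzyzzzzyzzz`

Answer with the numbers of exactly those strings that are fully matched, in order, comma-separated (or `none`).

7

1 → no match
2 → no match
3 → no match
4 → no match
5 → no match
6 → no match
7 → match
8 → no match
9 → no match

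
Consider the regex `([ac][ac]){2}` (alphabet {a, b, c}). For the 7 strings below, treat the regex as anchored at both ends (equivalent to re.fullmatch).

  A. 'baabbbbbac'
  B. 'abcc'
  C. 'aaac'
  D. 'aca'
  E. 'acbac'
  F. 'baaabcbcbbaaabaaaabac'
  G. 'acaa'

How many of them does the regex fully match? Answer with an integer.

A. 'baabbbbbac' → no match
B. 'abcc' → no match
C. 'aaac' → match
D. 'aca' → no match
E. 'acbac' → no match
F → no match
G. 'acaa' → match
Total matched: 2

2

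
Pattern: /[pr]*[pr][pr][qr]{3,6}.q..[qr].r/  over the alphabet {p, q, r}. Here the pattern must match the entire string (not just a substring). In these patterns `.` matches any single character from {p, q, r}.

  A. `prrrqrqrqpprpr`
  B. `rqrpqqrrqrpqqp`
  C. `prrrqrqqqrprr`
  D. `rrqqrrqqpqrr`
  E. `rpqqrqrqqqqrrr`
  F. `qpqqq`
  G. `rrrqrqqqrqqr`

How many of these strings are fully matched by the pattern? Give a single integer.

A → match
B → no match — must end with `r`
C → no match
D → match
E → match
F → no match — must end with `r`
G → match
Total matched: 4

4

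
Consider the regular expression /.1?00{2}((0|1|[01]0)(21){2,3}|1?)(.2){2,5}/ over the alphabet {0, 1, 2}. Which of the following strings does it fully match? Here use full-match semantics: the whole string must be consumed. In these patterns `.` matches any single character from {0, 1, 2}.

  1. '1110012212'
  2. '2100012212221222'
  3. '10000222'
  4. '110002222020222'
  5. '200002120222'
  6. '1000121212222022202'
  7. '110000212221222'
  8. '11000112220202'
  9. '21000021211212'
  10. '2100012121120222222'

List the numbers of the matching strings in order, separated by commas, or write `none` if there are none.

2, 3, 4, 5, 6, 7, 8, 9

1 → no match
2 → match
3 → match
4 → match
5 → match
6 → match
7 → match
8 → match
9 → match
10 → no match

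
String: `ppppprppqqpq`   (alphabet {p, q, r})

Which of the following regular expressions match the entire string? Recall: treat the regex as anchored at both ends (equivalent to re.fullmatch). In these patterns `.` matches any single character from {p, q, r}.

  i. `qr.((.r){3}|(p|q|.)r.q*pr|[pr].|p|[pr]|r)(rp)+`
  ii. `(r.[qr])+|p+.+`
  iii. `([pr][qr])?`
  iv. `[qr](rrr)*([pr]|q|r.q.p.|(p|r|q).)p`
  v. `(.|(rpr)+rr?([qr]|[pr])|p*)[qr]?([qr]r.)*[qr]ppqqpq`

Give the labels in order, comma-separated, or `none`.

i → no match — must start with `qr`
ii → match
iii → no match
iv → no match — must end with `p`
v → match

ii, v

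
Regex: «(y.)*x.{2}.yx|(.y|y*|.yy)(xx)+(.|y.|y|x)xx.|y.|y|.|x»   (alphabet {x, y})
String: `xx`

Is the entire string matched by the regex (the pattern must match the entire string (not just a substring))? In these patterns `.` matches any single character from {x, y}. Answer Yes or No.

No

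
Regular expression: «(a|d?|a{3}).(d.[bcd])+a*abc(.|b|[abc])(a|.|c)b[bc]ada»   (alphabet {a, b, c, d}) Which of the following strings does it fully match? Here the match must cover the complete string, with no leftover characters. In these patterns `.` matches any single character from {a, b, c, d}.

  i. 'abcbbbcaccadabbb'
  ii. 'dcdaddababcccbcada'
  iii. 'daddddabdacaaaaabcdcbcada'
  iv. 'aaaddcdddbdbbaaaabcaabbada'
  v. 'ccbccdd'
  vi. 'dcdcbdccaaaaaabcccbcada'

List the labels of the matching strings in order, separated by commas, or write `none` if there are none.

ii, iii, iv, vi

i → no match — must end with 'ada'
ii → match
iii → match
iv → match
v → no match — must end with 'ada'
vi → match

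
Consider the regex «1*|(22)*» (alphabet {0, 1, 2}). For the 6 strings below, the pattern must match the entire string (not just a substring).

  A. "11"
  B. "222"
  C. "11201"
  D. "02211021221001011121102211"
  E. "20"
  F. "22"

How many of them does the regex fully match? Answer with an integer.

2

A. "11" → match
B. "222" → no match
C. "11201" → no match
D → no match
E. "20" → no match
F. "22" → match
Total matched: 2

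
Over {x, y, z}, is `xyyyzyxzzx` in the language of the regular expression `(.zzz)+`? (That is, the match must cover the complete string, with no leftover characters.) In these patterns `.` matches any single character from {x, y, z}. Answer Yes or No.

No

Every match must end with `zzz`, but `xyyyzyxzzx` does not.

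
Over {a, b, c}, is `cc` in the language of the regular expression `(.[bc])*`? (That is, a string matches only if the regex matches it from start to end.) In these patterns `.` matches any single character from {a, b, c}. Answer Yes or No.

Yes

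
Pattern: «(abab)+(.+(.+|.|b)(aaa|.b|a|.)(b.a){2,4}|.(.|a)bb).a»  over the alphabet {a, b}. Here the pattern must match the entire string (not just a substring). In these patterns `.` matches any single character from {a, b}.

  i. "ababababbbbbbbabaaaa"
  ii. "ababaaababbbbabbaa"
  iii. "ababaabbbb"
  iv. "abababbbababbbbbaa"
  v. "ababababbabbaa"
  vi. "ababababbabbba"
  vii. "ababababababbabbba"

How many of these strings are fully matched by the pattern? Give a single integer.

i → match
ii → no match
iii. "ababaabbbb" → no match — must end with "a"
iv → no match
v → match
vi → match
vii → match
Total matched: 4

4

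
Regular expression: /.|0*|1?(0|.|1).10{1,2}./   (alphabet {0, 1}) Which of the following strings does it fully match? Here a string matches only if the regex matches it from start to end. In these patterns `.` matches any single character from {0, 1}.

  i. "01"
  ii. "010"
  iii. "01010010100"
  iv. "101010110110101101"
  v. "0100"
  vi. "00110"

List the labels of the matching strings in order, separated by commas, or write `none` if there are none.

i → no match
ii → no match
iii → no match
iv → no match
v → no match
vi → no match

none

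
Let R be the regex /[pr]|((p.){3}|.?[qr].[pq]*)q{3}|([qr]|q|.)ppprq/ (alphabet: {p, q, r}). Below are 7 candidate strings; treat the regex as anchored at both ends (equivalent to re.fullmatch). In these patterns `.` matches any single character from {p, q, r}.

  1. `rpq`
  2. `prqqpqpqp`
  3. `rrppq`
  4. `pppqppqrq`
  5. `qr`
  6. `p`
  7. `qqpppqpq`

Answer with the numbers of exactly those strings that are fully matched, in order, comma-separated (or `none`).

6

1 → no match
2 → no match
3 → no match
4 → no match
5 → no match
6 → match
7 → no match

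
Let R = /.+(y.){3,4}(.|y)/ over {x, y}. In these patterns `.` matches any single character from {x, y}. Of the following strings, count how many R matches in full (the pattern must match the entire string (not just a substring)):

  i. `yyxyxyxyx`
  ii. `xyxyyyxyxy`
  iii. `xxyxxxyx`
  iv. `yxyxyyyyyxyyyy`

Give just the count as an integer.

i → no match
ii → match
iii → no match
iv → no match
Total matched: 1

1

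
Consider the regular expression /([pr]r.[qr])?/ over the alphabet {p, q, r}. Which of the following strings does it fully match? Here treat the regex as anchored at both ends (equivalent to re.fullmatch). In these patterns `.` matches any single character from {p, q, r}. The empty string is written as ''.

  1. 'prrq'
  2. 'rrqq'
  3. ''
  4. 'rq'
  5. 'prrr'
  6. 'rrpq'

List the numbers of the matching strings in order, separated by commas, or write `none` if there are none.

1 → match
2 → match
3 → match
4 → no match
5 → match
6 → match

1, 2, 3, 5, 6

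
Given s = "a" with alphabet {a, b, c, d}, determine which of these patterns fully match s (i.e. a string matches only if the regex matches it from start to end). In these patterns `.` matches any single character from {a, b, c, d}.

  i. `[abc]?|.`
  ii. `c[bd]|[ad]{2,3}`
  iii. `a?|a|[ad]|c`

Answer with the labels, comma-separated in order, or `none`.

i, iii

i → match
ii → no match
iii → match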